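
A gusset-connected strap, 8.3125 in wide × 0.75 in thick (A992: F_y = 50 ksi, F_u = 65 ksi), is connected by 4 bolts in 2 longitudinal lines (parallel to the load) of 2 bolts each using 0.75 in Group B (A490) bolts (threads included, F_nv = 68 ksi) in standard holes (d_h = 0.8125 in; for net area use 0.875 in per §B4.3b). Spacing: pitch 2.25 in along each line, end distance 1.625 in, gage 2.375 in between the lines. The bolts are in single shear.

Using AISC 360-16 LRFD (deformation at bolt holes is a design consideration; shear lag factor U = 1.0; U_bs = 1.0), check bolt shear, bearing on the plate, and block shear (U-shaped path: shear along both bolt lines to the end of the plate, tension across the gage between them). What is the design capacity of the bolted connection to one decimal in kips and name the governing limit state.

90.1 kips (bolt shear governs)

Bolt shear: A_b = π(0.75)²/4 = 0.44179 in². φR_n = 0.75 × 68 × 0.44179 × 4 × 1 = 90.1 kips.
Bearing (0.75 in plate, F_u = 65 ksi): end bolts L_c = 1.625 − 0.8125/2 = 1.21875, R_n = min(1.2×1.21875×0.75×65, 2.4×0.75×0.75×65) = 71.297 kips/bolt; interior L_c = 2.25 − 0.8125 = 1.4375, R_n = 84.094 kips/bolt. φR_n = 0.75 × (2×71.297 + 2×84.094) = 233.1 kips.
Block shear: shear path 2×[1.625+1×2.25] = 2×3.875 in, A_gv = 5.8125, A_nv = 2×(3.875 − 1.5×0.875)×0.75 = 3.8438 in²; tension across gage: (2.375 − 1×0.875)×0.75 = 1.125 in². R_n = min(0.6×65×3.8438, 0.6×50×5.8125) + 1.0×65×1.125 = min(149.91, 174.38) + 73.125 = 223.04 kips. φR_n = 0.75 × 223.04 = 167.3 kips.
Governing: min(90.1, 233.1, 167.3) = 90.1 kips → bolt shear.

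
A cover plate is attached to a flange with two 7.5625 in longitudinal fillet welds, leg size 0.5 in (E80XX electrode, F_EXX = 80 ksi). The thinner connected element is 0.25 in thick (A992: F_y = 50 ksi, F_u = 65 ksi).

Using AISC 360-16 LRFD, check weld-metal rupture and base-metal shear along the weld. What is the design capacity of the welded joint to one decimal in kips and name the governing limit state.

Weld metal: throat = 0.707×0.5 = 0.3535 in, L = 2×7.5625 = 15.125 in. φR_n = 0.75 × 0.6 × 80 × 0.3535 × 15.125 = 192.5 kips.
Base metal shear (0.25 in plate): yield φR_n = 1.0×0.6×50×0.25×15.125 = 113.4 kips; rupture φR_n = 0.75×0.6×65×0.25×15.125 = 110.6 kips; take 110.6 kips (rupture).
Governing: min(192.5, 110.6) = 110.6 kips → base-metal shear.

110.6 kips (base-metal shear governs)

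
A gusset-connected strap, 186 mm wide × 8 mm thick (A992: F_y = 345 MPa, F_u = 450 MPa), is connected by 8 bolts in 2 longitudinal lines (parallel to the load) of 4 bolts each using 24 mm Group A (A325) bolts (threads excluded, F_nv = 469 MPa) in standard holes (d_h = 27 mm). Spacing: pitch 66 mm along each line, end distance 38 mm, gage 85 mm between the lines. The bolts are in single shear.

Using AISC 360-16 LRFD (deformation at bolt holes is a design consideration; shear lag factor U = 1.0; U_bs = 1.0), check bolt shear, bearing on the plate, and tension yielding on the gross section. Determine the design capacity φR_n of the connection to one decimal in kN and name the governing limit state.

462.0 kN (gross-section yield governs)

Bolt shear: A_b = π(24)²/4 = 452.39 mm². φR_n = 0.75 × 469 × 452.39 × 8 × 1 = 1273.0 kN.
Bearing (8 mm plate, F_u = 450 MPa): end bolts L_c = 38 − 27/2 = 24.5, R_n = min(1.2×24.5×8×450, 2.4×24×8×450) = 105.84 kN/bolt; interior L_c = 66 − 27 = 39, R_n = 168.48 kN/bolt. φR_n = 0.75 × (2×105.84 + 6×168.48) = 916.9 kN.
Tension yield (gross): A_g = 186×8 = 1488 mm². φR_n = 0.90 × 345 × 1488 = 462.0 kN.
Governing: min(1273.0, 916.9, 462.0) = 462.0 kN → gross-section yield.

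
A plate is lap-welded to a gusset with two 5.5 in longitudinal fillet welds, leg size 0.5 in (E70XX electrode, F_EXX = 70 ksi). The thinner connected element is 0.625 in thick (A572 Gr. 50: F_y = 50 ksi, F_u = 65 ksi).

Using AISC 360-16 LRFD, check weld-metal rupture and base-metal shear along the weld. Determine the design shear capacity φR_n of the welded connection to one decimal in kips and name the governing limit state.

Weld metal: throat = 0.707×0.5 = 0.3535 in, L = 2×5.5 = 11 in. φR_n = 0.75 × 0.6 × 70 × 0.3535 × 11 = 122.5 kips.
Base metal shear (0.625 in plate): yield φR_n = 1.0×0.6×50×0.625×11 = 206.3 kips; rupture φR_n = 0.75×0.6×65×0.625×11 = 201.1 kips; take 201.1 kips (rupture).
Governing: min(122.5, 201.1) = 122.5 kips → weld metal.

122.5 kips (weld metal governs)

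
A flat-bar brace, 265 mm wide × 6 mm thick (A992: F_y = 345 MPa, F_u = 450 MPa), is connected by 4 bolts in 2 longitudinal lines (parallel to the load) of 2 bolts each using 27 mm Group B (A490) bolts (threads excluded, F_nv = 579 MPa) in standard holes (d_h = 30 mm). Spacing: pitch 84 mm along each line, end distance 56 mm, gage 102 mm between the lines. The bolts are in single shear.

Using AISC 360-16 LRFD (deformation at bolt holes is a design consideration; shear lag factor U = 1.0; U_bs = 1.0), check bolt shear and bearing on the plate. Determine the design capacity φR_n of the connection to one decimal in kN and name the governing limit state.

Bolt shear: A_b = π(27)²/4 = 572.56 mm². φR_n = 0.75 × 579 × 572.56 × 4 × 1 = 994.5 kN.
Bearing (6 mm plate, F_u = 450 MPa): end bolts L_c = 56 − 30/2 = 41, R_n = min(1.2×41×6×450, 2.4×27×6×450) = 132.84 kN/bolt; interior L_c = 84 − 30 = 54, R_n = 174.96 kN/bolt. φR_n = 0.75 × (2×132.84 + 2×174.96) = 461.7 kN.
Governing: min(994.5, 461.7) = 461.7 kN → bearing.

461.7 kN (bearing governs)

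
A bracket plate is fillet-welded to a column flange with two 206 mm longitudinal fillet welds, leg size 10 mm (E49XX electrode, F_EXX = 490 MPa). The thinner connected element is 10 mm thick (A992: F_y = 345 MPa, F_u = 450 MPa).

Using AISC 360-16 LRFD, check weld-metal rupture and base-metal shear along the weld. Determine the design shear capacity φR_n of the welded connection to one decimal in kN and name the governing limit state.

642.3 kN (weld metal governs)

Weld metal: throat = 0.707×10 = 7.07 mm, L = 2×206 = 412 mm. φR_n = 0.75 × 0.6 × 490 × 7.07 × 412 = 642.3 kN.
Base metal shear (10 mm plate): yield φR_n = 1.0×0.6×345×10×412 = 852.8 kN; rupture φR_n = 0.75×0.6×450×10×412 = 834.3 kN; take 834.3 kN (rupture).
Governing: min(642.3, 834.3) = 642.3 kN → weld metal.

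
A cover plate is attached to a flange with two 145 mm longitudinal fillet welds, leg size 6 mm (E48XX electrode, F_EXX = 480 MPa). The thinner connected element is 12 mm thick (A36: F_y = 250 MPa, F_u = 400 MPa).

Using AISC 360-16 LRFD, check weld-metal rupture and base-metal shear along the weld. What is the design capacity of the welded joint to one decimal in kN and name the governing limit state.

265.7 kN (weld metal governs)

Weld metal: throat = 0.707×6 = 4.242 mm, L = 2×145 = 290 mm. φR_n = 0.75 × 0.6 × 480 × 4.242 × 290 = 265.7 kN.
Base metal shear (12 mm plate): yield φR_n = 1.0×0.6×250×12×290 = 522.0 kN; rupture φR_n = 0.75×0.6×400×12×290 = 626.4 kN; take 522.0 kN (yield).
Governing: min(265.7, 522.0) = 265.7 kN → weld metal.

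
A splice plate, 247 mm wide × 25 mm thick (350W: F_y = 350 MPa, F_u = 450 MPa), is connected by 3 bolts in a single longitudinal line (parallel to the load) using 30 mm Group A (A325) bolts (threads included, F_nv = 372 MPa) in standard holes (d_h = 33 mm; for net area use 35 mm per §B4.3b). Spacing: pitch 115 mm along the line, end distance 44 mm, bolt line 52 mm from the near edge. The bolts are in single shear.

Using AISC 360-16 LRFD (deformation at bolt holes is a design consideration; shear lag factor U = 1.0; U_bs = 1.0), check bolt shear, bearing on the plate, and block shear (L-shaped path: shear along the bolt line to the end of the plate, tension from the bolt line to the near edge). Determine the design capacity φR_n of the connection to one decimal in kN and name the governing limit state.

591.6 kN (bolt shear governs)

Bolt shear: A_b = π(30)²/4 = 706.86 mm². φR_n = 0.75 × 372 × 706.86 × 3 × 1 = 591.6 kN.
Bearing (25 mm plate, F_u = 450 MPa): end bolts L_c = 44 − 33/2 = 27.5, R_n = min(1.2×27.5×25×450, 2.4×30×25×450) = 371.25 kN/bolt; interior L_c = 115 − 33 = 82, R_n = 810 kN/bolt. φR_n = 0.75 × (1×371.25 + 2×810) = 1493.4 kN.
Block shear: shear path 1×[44+2×115] = 1×274 mm, A_gv = 6850, A_nv = 1×(274 − 2.5×35)×25 = 4662.5 mm²; tension to near edge: (52 − 0.5×35)×25 = 862.5 mm². R_n = min(0.6×450×4662.5, 0.6×350×6850) + 1.0×450×862.5 = min(1258.9, 1438.5) + 388.13 = 1647 kN. φR_n = 0.75 × 1647 = 1235.3 kN.
Governing: min(591.6, 1493.4, 1235.3) = 591.6 kN → bolt shear.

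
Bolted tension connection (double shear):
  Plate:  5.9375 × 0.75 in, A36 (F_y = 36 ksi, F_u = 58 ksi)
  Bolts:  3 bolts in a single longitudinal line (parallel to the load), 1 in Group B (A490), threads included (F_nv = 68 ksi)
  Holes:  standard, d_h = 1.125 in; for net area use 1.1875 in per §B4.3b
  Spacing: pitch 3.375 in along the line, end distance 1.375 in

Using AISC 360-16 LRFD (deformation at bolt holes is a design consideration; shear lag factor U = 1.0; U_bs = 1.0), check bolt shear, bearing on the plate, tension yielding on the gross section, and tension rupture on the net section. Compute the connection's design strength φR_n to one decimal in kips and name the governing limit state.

Bolt shear: A_b = π(1)²/4 = 0.7854 in². φR_n = 0.75 × 68 × 0.7854 × 3 × 2 = 240.3 kips.
Bearing (0.75 in plate, F_u = 58 ksi): end bolts L_c = 1.375 − 1.125/2 = 0.8125, R_n = min(1.2×0.8125×0.75×58, 2.4×1×0.75×58) = 42.413 kips/bolt; interior L_c = 3.375 − 1.125 = 2.25, R_n = 104.4 kips/bolt. φR_n = 0.75 × (1×42.413 + 2×104.4) = 188.4 kips.
Tension yield (gross): A_g = 5.9375×0.75 = 4.4531 in². φR_n = 0.90 × 36 × 4.4531 = 144.3 kips.
Tension rupture (net): A_n = (5.9375 − 1×1.1875)×0.75 = 3.5625 in² (U = 1.0, A_e = A_n). φR_n = 0.75 × 58 × 3.5625 = 155.0 kips.
Governing: min(240.3, 188.4, 144.3, 155.0) = 144.3 kips → gross-section yield.

144.3 kips (gross-section yield governs)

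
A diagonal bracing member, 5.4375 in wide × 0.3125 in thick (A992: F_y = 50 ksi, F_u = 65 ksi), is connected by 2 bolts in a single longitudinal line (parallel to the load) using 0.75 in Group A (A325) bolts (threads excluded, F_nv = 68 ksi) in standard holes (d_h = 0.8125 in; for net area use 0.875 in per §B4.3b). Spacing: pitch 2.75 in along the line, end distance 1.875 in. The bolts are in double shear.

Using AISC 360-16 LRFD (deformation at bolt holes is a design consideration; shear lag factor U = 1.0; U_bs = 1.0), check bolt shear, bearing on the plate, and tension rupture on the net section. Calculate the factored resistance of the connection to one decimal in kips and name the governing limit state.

54.3 kips (bearing governs)

Bolt shear: A_b = π(0.75)²/4 = 0.44179 in². φR_n = 0.75 × 68 × 0.44179 × 2 × 2 = 90.1 kips.
Bearing (0.3125 in plate, F_u = 65 ksi): end bolts L_c = 1.875 − 0.8125/2 = 1.46875, R_n = min(1.2×1.46875×0.3125×65, 2.4×0.75×0.3125×65) = 35.801 kips/bolt; interior L_c = 2.75 − 0.8125 = 1.9375, R_n = 36.563 kips/bolt. φR_n = 0.75 × (1×35.801 + 1×36.563) = 54.3 kips.
Tension rupture (net): A_n = (5.4375 − 1×0.875)×0.3125 = 1.4258 in² (U = 1.0, A_e = A_n). φR_n = 0.75 × 65 × 1.4258 = 69.5 kips.
Governing: min(90.1, 54.3, 69.5) = 54.3 kips → bearing.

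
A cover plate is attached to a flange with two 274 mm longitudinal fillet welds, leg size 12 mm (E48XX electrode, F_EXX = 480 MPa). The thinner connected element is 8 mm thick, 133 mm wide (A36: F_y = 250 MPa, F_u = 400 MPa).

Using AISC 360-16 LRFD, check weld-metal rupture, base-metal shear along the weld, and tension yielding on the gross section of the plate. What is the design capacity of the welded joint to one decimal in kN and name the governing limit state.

Weld metal: throat = 0.707×12 = 8.484 mm, L = 2×274 = 548 mm. φR_n = 0.75 × 0.6 × 480 × 8.484 × 548 = 1004.2 kN.
Base metal shear (8 mm plate): yield φR_n = 1.0×0.6×250×8×548 = 657.6 kN; rupture φR_n = 0.75×0.6×400×8×548 = 789.1 kN; take 657.6 kN (yield).
Tension yield (gross): A_g = 133×8 = 1064 mm². φR_n = 0.90 × 250 × 1064 = 239.4 kN.
Governing: min(1004.2, 657.6, 239.4) = 239.4 kN → gross-section yield.

239.4 kN (gross-section yield governs)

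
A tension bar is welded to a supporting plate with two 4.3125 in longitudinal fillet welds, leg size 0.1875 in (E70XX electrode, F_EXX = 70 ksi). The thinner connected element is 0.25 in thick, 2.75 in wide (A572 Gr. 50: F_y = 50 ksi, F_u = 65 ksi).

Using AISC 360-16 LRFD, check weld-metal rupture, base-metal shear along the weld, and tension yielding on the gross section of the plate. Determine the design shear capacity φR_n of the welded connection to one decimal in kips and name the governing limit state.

Weld metal: throat = 0.707×0.1875 = 0.13256 in, L = 2×4.3125 = 8.625 in. φR_n = 0.75 × 0.6 × 70 × 0.13256 × 8.625 = 36.0 kips.
Base metal shear (0.25 in plate): yield φR_n = 1.0×0.6×50×0.25×8.625 = 64.7 kips; rupture φR_n = 0.75×0.6×65×0.25×8.625 = 63.1 kips; take 63.1 kips (rupture).
Tension yield (gross): A_g = 2.75×0.25 = 0.6875 in². φR_n = 0.90 × 50 × 0.6875 = 30.9 kips.
Governing: min(36.0, 63.1, 30.9) = 30.9 kips → gross-section yield.

30.9 kips (gross-section yield governs)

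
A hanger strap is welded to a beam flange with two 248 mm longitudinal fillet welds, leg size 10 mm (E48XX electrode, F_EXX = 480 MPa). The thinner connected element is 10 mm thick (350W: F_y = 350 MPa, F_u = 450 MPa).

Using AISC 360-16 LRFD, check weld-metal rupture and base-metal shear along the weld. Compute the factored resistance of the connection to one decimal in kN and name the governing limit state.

757.5 kN (weld metal governs)

Weld metal: throat = 0.707×10 = 7.07 mm, L = 2×248 = 496 mm. φR_n = 0.75 × 0.6 × 480 × 7.07 × 496 = 757.5 kN.
Base metal shear (10 mm plate): yield φR_n = 1.0×0.6×350×10×496 = 1041.6 kN; rupture φR_n = 0.75×0.6×450×10×496 = 1004.4 kN; take 1004.4 kN (rupture).
Governing: min(757.5, 1004.4) = 757.5 kN → weld metal.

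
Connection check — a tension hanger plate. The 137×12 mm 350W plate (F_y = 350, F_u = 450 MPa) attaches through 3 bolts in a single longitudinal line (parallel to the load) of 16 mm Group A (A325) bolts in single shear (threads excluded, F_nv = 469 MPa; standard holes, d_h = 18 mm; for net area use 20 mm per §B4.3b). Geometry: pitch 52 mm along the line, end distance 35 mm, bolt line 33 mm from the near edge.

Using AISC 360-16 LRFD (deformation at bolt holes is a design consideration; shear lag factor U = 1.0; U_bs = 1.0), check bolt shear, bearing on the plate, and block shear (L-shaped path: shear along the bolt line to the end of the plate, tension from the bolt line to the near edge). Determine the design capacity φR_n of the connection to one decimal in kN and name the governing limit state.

Bolt shear: A_b = π(16)²/4 = 201.06 mm². φR_n = 0.75 × 469 × 201.06 × 3 × 1 = 212.2 kN.
Bearing (12 mm plate, F_u = 450 MPa): end bolts L_c = 35 − 18/2 = 26, R_n = min(1.2×26×12×450, 2.4×16×12×450) = 168.48 kN/bolt; interior L_c = 52 − 18 = 34, R_n = 207.36 kN/bolt. φR_n = 0.75 × (1×168.48 + 2×207.36) = 437.4 kN.
Block shear: shear path 1×[35+2×52] = 1×139 mm, A_gv = 1668, A_nv = 1×(139 − 2.5×20)×12 = 1068 mm²; tension to near edge: (33 − 0.5×20)×12 = 276 mm². R_n = min(0.6×450×1068, 0.6×350×1668) + 1.0×450×276 = min(288.36, 350.28) + 124.2 = 412.56 kN. φR_n = 0.75 × 412.56 = 309.4 kN.
Governing: min(212.2, 437.4, 309.4) = 212.2 kN → bolt shear.

212.2 kN (bolt shear governs)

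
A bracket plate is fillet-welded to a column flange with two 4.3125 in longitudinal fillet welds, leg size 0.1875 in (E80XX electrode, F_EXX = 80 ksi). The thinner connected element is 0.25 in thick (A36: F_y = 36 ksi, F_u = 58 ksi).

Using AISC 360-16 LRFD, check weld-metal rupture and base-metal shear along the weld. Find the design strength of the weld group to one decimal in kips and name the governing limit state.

Weld metal: throat = 0.707×0.1875 = 0.13256 in, L = 2×4.3125 = 8.625 in. φR_n = 0.75 × 0.6 × 80 × 0.13256 × 8.625 = 41.2 kips.
Base metal shear (0.25 in plate): yield φR_n = 1.0×0.6×36×0.25×8.625 = 46.6 kips; rupture φR_n = 0.75×0.6×58×0.25×8.625 = 56.3 kips; take 46.6 kips (yield).
Governing: min(41.2, 46.6) = 41.2 kips → weld metal.

41.2 kips (weld metal governs)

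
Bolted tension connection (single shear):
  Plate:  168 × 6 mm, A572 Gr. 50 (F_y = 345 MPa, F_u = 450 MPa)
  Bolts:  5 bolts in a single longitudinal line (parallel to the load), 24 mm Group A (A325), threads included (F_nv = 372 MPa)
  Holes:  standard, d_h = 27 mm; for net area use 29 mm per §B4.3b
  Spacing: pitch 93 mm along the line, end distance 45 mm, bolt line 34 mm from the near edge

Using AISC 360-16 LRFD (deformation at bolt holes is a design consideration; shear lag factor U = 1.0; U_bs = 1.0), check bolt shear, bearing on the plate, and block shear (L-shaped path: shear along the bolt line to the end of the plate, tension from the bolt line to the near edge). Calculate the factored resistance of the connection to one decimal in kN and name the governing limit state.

Bolt shear: A_b = π(24)²/4 = 452.39 mm². φR_n = 0.75 × 372 × 452.39 × 5 × 1 = 631.1 kN.
Bearing (6 mm plate, F_u = 450 MPa): end bolts L_c = 45 − 27/2 = 31.5, R_n = min(1.2×31.5×6×450, 2.4×24×6×450) = 102.06 kN/bolt; interior L_c = 93 − 27 = 66, R_n = 155.52 kN/bolt. φR_n = 0.75 × (1×102.06 + 4×155.52) = 543.1 kN.
Block shear: shear path 1×[45+4×93] = 1×417 mm, A_gv = 2502, A_nv = 1×(417 − 4.5×29)×6 = 1719 mm²; tension to near edge: (34 − 0.5×29)×6 = 117 mm². R_n = min(0.6×450×1719, 0.6×345×2502) + 1.0×450×117 = min(464.13, 517.91) + 52.65 = 516.78 kN. φR_n = 0.75 × 516.78 = 387.6 kN.
Governing: min(631.1, 543.1, 387.6) = 387.6 kN → block shear.

387.6 kN (block shear governs)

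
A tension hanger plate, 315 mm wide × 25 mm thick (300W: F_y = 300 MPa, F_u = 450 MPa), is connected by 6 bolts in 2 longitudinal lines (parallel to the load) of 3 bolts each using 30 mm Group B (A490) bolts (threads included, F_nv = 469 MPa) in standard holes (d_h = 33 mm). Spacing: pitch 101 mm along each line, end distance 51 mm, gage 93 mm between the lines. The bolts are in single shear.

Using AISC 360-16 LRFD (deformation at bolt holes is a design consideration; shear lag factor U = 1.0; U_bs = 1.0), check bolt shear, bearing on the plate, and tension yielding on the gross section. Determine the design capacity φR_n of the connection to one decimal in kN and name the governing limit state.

Bolt shear: A_b = π(30)²/4 = 706.86 mm². φR_n = 0.75 × 469 × 706.86 × 6 × 1 = 1491.8 kN.
Bearing (25 mm plate, F_u = 450 MPa): end bolts L_c = 51 − 33/2 = 34.5, R_n = min(1.2×34.5×25×450, 2.4×30×25×450) = 465.75 kN/bolt; interior L_c = 101 − 33 = 68, R_n = 810 kN/bolt. φR_n = 0.75 × (2×465.75 + 4×810) = 3128.6 kN.
Tension yield (gross): A_g = 315×25 = 7875 mm². φR_n = 0.90 × 300 × 7875 = 2126.3 kN.
Governing: min(1491.8, 3128.6, 2126.3) = 1491.8 kN → bolt shear.

1491.8 kN (bolt shear governs)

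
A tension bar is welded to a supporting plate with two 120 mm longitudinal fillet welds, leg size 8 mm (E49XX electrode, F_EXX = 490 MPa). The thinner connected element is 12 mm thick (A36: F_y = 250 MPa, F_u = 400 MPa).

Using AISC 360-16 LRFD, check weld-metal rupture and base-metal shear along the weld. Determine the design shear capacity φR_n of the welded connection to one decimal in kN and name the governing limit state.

299.3 kN (weld metal governs)

Weld metal: throat = 0.707×8 = 5.656 mm, L = 2×120 = 240 mm. φR_n = 0.75 × 0.6 × 490 × 5.656 × 240 = 299.3 kN.
Base metal shear (12 mm plate): yield φR_n = 1.0×0.6×250×12×240 = 432.0 kN; rupture φR_n = 0.75×0.6×400×12×240 = 518.4 kN; take 432.0 kN (yield).
Governing: min(299.3, 432.0) = 299.3 kN → weld metal.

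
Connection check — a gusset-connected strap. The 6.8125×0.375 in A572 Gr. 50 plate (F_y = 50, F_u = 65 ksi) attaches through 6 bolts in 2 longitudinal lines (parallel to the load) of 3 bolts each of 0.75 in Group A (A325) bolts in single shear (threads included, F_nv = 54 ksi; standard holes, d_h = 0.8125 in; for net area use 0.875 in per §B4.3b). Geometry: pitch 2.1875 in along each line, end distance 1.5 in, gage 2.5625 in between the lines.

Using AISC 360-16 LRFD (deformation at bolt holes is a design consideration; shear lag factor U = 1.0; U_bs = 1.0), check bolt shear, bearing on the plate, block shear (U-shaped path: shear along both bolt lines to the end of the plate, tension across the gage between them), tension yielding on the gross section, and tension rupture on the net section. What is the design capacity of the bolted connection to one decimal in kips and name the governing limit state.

Bolt shear: A_b = π(0.75)²/4 = 0.44179 in². φR_n = 0.75 × 54 × 0.44179 × 6 × 1 = 107.4 kips.
Bearing (0.375 in plate, F_u = 65 ksi): end bolts L_c = 1.5 − 0.8125/2 = 1.09375, R_n = min(1.2×1.09375×0.375×65, 2.4×0.75×0.375×65) = 31.992 kips/bolt; interior L_c = 2.1875 − 0.8125 = 1.375, R_n = 40.219 kips/bolt. φR_n = 0.75 × (2×31.992 + 4×40.219) = 168.6 kips.
Block shear: shear path 2×[1.5+2×2.1875] = 2×5.875 in, A_gv = 4.4063, A_nv = 2×(5.875 − 2.5×0.875)×0.375 = 2.7656 in²; tension across gage: (2.5625 − 1×0.875)×0.375 = 0.63281 in². R_n = min(0.6×65×2.7656, 0.6×50×4.4063) + 1.0×65×0.63281 = min(107.86, 132.19) + 41.133 = 148.99 kips. φR_n = 0.75 × 148.99 = 111.7 kips.
Tension yield (gross): A_g = 6.8125×0.375 = 2.5547 in². φR_n = 0.90 × 50 × 2.5547 = 115.0 kips.
Tension rupture (net): A_n = (6.8125 − 2×0.875)×0.375 = 1.8984 in² (U = 1.0, A_e = A_n). φR_n = 0.75 × 65 × 1.8984 = 92.5 kips.
Governing: min(107.4, 168.6, 111.7, 115.0, 92.5) = 92.5 kips → net-section rupture.

92.5 kips (net-section rupture governs)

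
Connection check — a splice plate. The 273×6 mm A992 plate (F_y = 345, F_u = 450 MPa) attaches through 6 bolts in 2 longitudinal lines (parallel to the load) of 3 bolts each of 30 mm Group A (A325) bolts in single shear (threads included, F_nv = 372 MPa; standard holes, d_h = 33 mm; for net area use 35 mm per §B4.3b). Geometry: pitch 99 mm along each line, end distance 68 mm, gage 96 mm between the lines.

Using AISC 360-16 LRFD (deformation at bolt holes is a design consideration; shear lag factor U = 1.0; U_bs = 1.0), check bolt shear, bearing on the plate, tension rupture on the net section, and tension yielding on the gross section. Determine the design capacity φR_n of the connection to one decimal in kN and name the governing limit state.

411.1 kN (net-section rupture governs)

Bolt shear: A_b = π(30)²/4 = 706.86 mm². φR_n = 0.75 × 372 × 706.86 × 6 × 1 = 1183.3 kN.
Bearing (6 mm plate, F_u = 450 MPa): end bolts L_c = 68 − 33/2 = 51.5, R_n = min(1.2×51.5×6×450, 2.4×30×6×450) = 166.86 kN/bolt; interior L_c = 99 − 33 = 66, R_n = 194.4 kN/bolt. φR_n = 0.75 × (2×166.86 + 4×194.4) = 833.5 kN.
Tension rupture (net): A_n = (273 − 2×35)×6 = 1218 mm² (U = 1.0, A_e = A_n). φR_n = 0.75 × 450 × 1218 = 411.1 kN.
Tension yield (gross): A_g = 273×6 = 1638 mm². φR_n = 0.90 × 345 × 1638 = 508.6 kN.
Governing: min(1183.3, 833.5, 411.1, 508.6) = 411.1 kN → net-section rupture.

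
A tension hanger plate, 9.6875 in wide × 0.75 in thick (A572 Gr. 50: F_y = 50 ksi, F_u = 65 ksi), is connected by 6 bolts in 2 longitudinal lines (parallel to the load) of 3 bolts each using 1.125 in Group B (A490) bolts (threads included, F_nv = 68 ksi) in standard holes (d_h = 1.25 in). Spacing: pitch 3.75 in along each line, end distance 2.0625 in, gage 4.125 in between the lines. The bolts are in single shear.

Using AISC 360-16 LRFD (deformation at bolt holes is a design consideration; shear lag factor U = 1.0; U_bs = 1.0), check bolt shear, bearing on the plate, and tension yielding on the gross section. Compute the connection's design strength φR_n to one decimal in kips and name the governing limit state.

Bolt shear: A_b = π(1.125)²/4 = 0.99402 in². φR_n = 0.75 × 68 × 0.99402 × 6 × 1 = 304.2 kips.
Bearing (0.75 in plate, F_u = 65 ksi): end bolts L_c = 2.0625 − 1.25/2 = 1.4375, R_n = min(1.2×1.4375×0.75×65, 2.4×1.125×0.75×65) = 84.094 kips/bolt; interior L_c = 3.75 − 1.25 = 2.5, R_n = 131.63 kips/bolt. φR_n = 0.75 × (2×84.094 + 4×131.63) = 521.0 kips.
Tension yield (gross): A_g = 9.6875×0.75 = 7.2656 in². φR_n = 0.90 × 50 × 7.2656 = 327.0 kips.
Governing: min(304.2, 521.0, 327.0) = 304.2 kips → bolt shear.

304.2 kips (bolt shear governs)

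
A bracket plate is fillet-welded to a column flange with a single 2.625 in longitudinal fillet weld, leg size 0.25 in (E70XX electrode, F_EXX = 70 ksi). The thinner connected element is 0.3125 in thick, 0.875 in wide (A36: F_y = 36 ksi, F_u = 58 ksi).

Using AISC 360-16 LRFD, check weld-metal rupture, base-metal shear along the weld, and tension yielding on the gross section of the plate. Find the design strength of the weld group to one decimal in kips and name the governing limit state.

8.9 kips (gross-section yield governs)

Weld metal: throat = 0.707×0.25 = 0.17675 in, L = 2.625 in. φR_n = 0.75 × 0.6 × 70 × 0.17675 × 2.625 = 14.6 kips.
Base metal shear (0.3125 in plate): yield φR_n = 1.0×0.6×36×0.3125×2.625 = 17.7 kips; rupture φR_n = 0.75×0.6×58×0.3125×2.625 = 21.4 kips; take 17.7 kips (yield).
Tension yield (gross): A_g = 0.875×0.3125 = 0.27344 in². φR_n = 0.90 × 36 × 0.27344 = 8.9 kips.
Governing: min(14.6, 17.7, 8.9) = 8.9 kips → gross-section yield.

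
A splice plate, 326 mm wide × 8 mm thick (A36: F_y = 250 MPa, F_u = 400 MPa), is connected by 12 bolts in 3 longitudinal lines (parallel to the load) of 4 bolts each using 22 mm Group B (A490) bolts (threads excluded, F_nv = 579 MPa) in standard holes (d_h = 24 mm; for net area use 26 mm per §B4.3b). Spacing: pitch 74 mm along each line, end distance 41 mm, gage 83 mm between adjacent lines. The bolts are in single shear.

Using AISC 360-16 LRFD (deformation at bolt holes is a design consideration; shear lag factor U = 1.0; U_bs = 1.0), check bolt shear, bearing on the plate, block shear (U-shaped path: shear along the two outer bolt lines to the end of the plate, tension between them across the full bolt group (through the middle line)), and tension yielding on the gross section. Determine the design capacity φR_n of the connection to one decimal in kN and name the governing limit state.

Bolt shear: A_b = π(22)²/4 = 380.13 mm². φR_n = 0.75 × 579 × 380.13 × 12 × 1 = 1980.9 kN.
Bearing (8 mm plate, F_u = 400 MPa): end bolts L_c = 41 − 24/2 = 29, R_n = min(1.2×29×8×400, 2.4×22×8×400) = 111.36 kN/bolt; interior L_c = 74 − 24 = 50, R_n = 168.96 kN/bolt. φR_n = 0.75 × (3×111.36 + 9×168.96) = 1391.0 kN.
Block shear: shear path 2×[41+3×74] = 2×263 mm, A_gv = 4208, A_nv = 2×(263 − 3.5×26)×8 = 2752 mm²; tension across gage: (166 − 2×26)×8 = 912 mm². R_n = min(0.6×400×2752, 0.6×250×4208) + 1.0×400×912 = min(660.48, 631.2) + 364.8 = 996 kN. φR_n = 0.75 × 996 = 747.0 kN.
Tension yield (gross): A_g = 326×8 = 2608 mm². φR_n = 0.90 × 250 × 2608 = 586.8 kN.
Governing: min(1980.9, 1391.0, 747.0, 586.8) = 586.8 kN → gross-section yield.

586.8 kN (gross-section yield governs)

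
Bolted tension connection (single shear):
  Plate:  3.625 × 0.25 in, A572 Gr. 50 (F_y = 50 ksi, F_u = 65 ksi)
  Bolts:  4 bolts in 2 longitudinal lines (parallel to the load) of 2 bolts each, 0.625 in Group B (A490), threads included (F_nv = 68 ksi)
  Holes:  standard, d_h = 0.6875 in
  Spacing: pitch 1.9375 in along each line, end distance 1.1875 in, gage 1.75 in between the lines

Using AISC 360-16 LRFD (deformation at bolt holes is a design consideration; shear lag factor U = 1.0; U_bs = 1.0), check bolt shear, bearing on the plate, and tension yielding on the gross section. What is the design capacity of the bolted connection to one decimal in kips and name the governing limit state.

40.8 kips (gross-section yield governs)

Bolt shear: A_b = π(0.625)²/4 = 0.3068 in². φR_n = 0.75 × 68 × 0.3068 × 4 × 1 = 62.6 kips.
Bearing (0.25 in plate, F_u = 65 ksi): end bolts L_c = 1.1875 − 0.6875/2 = 0.84375, R_n = min(1.2×0.84375×0.25×65, 2.4×0.625×0.25×65) = 16.453 kips/bolt; interior L_c = 1.9375 − 0.6875 = 1.25, R_n = 24.375 kips/bolt. φR_n = 0.75 × (2×16.453 + 2×24.375) = 61.2 kips.
Tension yield (gross): A_g = 3.625×0.25 = 0.90625 in². φR_n = 0.90 × 50 × 0.90625 = 40.8 kips.
Governing: min(62.6, 61.2, 40.8) = 40.8 kips → gross-section yield.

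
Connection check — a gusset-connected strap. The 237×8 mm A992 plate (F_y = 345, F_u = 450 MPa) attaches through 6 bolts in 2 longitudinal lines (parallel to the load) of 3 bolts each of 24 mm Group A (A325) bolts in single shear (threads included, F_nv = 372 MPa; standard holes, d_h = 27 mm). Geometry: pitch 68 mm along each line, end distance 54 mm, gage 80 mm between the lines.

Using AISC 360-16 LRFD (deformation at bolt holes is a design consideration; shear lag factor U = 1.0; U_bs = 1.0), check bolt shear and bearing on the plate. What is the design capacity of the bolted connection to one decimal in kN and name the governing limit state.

Bolt shear: A_b = π(24)²/4 = 452.39 mm². φR_n = 0.75 × 372 × 452.39 × 6 × 1 = 757.3 kN.
Bearing (8 mm plate, F_u = 450 MPa): end bolts L_c = 54 − 27/2 = 40.5, R_n = min(1.2×40.5×8×450, 2.4×24×8×450) = 174.96 kN/bolt; interior L_c = 68 − 27 = 41, R_n = 177.12 kN/bolt. φR_n = 0.75 × (2×174.96 + 4×177.12) = 793.8 kN.
Governing: min(757.3, 793.8) = 757.3 kN → bolt shear.

757.3 kN (bolt shear governs)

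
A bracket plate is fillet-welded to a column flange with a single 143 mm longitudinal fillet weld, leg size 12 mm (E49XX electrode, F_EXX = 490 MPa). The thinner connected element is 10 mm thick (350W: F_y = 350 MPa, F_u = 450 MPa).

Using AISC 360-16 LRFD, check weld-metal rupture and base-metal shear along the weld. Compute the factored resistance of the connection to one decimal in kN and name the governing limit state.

267.5 kN (weld metal governs)

Weld metal: throat = 0.707×12 = 8.484 mm, L = 143 mm. φR_n = 0.75 × 0.6 × 490 × 8.484 × 143 = 267.5 kN.
Base metal shear (10 mm plate): yield φR_n = 1.0×0.6×350×10×143 = 300.3 kN; rupture φR_n = 0.75×0.6×450×10×143 = 289.6 kN; take 289.6 kN (rupture).
Governing: min(267.5, 289.6) = 267.5 kN → weld metal.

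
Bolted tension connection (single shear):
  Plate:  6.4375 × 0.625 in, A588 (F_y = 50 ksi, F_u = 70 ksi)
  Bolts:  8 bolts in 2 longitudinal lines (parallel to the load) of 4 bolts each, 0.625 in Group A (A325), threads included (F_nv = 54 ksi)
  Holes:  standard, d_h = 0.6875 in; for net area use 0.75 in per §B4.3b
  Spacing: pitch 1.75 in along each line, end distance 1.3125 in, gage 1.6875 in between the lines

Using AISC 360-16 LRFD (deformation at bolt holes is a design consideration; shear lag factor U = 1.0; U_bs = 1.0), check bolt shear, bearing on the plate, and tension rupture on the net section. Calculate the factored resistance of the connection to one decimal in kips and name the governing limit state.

Bolt shear: A_b = π(0.625)²/4 = 0.3068 in². φR_n = 0.75 × 54 × 0.3068 × 8 × 1 = 99.4 kips.
Bearing (0.625 in plate, F_u = 70 ksi): end bolts L_c = 1.3125 − 0.6875/2 = 0.96875, R_n = min(1.2×0.96875×0.625×70, 2.4×0.625×0.625×70) = 50.859 kips/bolt; interior L_c = 1.75 − 0.6875 = 1.0625, R_n = 55.781 kips/bolt. φR_n = 0.75 × (2×50.859 + 6×55.781) = 327.3 kips.
Tension rupture (net): A_n = (6.4375 − 2×0.75)×0.625 = 3.0859 in² (U = 1.0, A_e = A_n). φR_n = 0.75 × 70 × 3.0859 = 162.0 kips.
Governing: min(99.4, 327.3, 162.0) = 99.4 kips → bolt shear.

99.4 kips (bolt shear governs)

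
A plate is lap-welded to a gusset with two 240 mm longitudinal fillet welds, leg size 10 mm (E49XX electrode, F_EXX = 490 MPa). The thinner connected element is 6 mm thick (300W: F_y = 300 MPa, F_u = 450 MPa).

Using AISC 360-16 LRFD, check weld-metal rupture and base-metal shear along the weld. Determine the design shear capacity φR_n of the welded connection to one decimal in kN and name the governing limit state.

Weld metal: throat = 0.707×10 = 7.07 mm, L = 2×240 = 480 mm. φR_n = 0.75 × 0.6 × 490 × 7.07 × 480 = 748.3 kN.
Base metal shear (6 mm plate): yield φR_n = 1.0×0.6×300×6×480 = 518.4 kN; rupture φR_n = 0.75×0.6×450×6×480 = 583.2 kN; take 518.4 kN (yield).
Governing: min(748.3, 518.4) = 518.4 kN → base-metal shear.

518.4 kN (base-metal shear governs)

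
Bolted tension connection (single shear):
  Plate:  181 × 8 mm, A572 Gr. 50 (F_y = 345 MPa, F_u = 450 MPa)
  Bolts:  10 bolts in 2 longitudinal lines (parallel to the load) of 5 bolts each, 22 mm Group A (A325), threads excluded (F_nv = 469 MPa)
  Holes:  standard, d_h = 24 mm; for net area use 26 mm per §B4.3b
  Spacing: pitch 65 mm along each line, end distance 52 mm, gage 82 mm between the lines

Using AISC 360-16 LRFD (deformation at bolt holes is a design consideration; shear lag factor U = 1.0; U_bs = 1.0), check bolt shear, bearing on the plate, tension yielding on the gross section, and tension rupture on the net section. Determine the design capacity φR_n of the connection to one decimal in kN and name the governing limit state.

Bolt shear: A_b = π(22)²/4 = 380.13 mm². φR_n = 0.75 × 469 × 380.13 × 10 × 1 = 1337.1 kN.
Bearing (8 mm plate, F_u = 450 MPa): end bolts L_c = 52 − 24/2 = 40, R_n = min(1.2×40×8×450, 2.4×22×8×450) = 172.8 kN/bolt; interior L_c = 65 − 24 = 41, R_n = 177.12 kN/bolt. φR_n = 0.75 × (2×172.8 + 8×177.12) = 1321.9 kN.
Tension yield (gross): A_g = 181×8 = 1448 mm². φR_n = 0.90 × 345 × 1448 = 449.6 kN.
Tension rupture (net): A_n = (181 − 2×26)×8 = 1032 mm² (U = 1.0, A_e = A_n). φR_n = 0.75 × 450 × 1032 = 348.3 kN.
Governing: min(1337.1, 1321.9, 449.6, 348.3) = 348.3 kN → net-section rupture.

348.3 kN (net-section rupture governs)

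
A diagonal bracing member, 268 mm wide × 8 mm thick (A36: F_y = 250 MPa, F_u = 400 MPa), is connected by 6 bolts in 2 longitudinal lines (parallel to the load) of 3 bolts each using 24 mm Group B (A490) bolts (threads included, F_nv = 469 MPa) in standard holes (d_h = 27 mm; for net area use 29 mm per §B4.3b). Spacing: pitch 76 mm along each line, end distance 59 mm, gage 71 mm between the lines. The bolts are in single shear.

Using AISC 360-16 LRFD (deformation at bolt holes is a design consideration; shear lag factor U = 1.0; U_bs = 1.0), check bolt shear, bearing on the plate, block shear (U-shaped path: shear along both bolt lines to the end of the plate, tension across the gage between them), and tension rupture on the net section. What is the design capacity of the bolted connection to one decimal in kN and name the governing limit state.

Bolt shear: A_b = π(24)²/4 = 452.39 mm². φR_n = 0.75 × 469 × 452.39 × 6 × 1 = 954.8 kN.
Bearing (8 mm plate, F_u = 400 MPa): end bolts L_c = 59 − 27/2 = 45.5, R_n = min(1.2×45.5×8×400, 2.4×24×8×400) = 174.72 kN/bolt; interior L_c = 76 − 27 = 49, R_n = 184.32 kN/bolt. φR_n = 0.75 × (2×174.72 + 4×184.32) = 815.0 kN.
Block shear: shear path 2×[59+2×76] = 2×211 mm, A_gv = 3376, A_nv = 2×(211 − 2.5×29)×8 = 2216 mm²; tension across gage: (71 − 1×29)×8 = 336 mm². R_n = min(0.6×400×2216, 0.6×250×3376) + 1.0×400×336 = min(531.84, 506.4) + 134.4 = 640.8 kN. φR_n = 0.75 × 640.8 = 480.6 kN.
Tension rupture (net): A_n = (268 − 2×29)×8 = 1680 mm² (U = 1.0, A_e = A_n). φR_n = 0.75 × 400 × 1680 = 504.0 kN.
Governing: min(954.8, 815.0, 480.6, 504.0) = 480.6 kN → block shear.

480.6 kN (block shear governs)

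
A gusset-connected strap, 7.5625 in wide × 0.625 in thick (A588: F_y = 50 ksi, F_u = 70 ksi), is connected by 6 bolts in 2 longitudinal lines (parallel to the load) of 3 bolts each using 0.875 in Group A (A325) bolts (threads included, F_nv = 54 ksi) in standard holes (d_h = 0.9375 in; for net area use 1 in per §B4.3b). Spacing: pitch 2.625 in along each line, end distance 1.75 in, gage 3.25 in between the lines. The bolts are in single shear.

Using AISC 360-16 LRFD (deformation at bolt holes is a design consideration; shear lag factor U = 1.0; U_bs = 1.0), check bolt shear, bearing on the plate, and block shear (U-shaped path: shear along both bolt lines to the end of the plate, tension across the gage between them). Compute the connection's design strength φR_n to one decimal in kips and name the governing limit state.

146.1 kips (bolt shear governs)

Bolt shear: A_b = π(0.875)²/4 = 0.60132 in². φR_n = 0.75 × 54 × 0.60132 × 6 × 1 = 146.1 kips.
Bearing (0.625 in plate, F_u = 70 ksi): end bolts L_c = 1.75 − 0.9375/2 = 1.28125, R_n = min(1.2×1.28125×0.625×70, 2.4×0.875×0.625×70) = 67.266 kips/bolt; interior L_c = 2.625 − 0.9375 = 1.6875, R_n = 88.594 kips/bolt. φR_n = 0.75 × (2×67.266 + 4×88.594) = 366.7 kips.
Block shear: shear path 2×[1.75+2×2.625] = 2×7 in, A_gv = 8.75, A_nv = 2×(7 − 2.5×1)×0.625 = 5.625 in²; tension across gage: (3.25 − 1×1)×0.625 = 1.4063 in². R_n = min(0.6×70×5.625, 0.6×50×8.75) + 1.0×70×1.4063 = min(236.25, 262.5) + 98.441 = 334.69 kips. φR_n = 0.75 × 334.69 = 251.0 kips.
Governing: min(146.1, 366.7, 251.0) = 146.1 kips → bolt shear.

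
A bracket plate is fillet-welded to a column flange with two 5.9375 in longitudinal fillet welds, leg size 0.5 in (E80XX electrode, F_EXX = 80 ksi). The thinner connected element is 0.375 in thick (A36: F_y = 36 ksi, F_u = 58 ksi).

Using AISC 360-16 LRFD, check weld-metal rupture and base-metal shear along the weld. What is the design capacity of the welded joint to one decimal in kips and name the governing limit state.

96.2 kips (base-metal shear governs)

Weld metal: throat = 0.707×0.5 = 0.3535 in, L = 2×5.9375 = 11.875 in. φR_n = 0.75 × 0.6 × 80 × 0.3535 × 11.875 = 151.1 kips.
Base metal shear (0.375 in plate): yield φR_n = 1.0×0.6×36×0.375×11.875 = 96.2 kips; rupture φR_n = 0.75×0.6×58×0.375×11.875 = 116.2 kips; take 96.2 kips (yield).
Governing: min(151.1, 96.2) = 96.2 kips → base-metal shear.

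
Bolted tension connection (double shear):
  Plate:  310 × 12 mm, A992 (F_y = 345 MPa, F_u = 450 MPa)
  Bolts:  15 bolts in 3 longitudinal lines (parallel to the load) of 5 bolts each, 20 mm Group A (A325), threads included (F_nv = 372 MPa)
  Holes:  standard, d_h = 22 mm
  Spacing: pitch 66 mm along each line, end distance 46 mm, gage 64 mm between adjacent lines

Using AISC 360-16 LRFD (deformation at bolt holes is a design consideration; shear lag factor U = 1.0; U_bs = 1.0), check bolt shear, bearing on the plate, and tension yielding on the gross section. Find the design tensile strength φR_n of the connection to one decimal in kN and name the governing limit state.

Bolt shear: A_b = π(20)²/4 = 314.16 mm². φR_n = 0.75 × 372 × 314.16 × 15 × 2 = 2629.5 kN.
Bearing (12 mm plate, F_u = 450 MPa): end bolts L_c = 46 − 22/2 = 35, R_n = min(1.2×35×12×450, 2.4×20×12×450) = 226.8 kN/bolt; interior L_c = 66 − 22 = 44, R_n = 259.2 kN/bolt. φR_n = 0.75 × (3×226.8 + 12×259.2) = 2843.1 kN.
Tension yield (gross): A_g = 310×12 = 3720 mm². φR_n = 0.90 × 345 × 3720 = 1155.1 kN.
Governing: min(2629.5, 2843.1, 1155.1) = 1155.1 kN → gross-section yield.

1155.1 kN (gross-section yield governs)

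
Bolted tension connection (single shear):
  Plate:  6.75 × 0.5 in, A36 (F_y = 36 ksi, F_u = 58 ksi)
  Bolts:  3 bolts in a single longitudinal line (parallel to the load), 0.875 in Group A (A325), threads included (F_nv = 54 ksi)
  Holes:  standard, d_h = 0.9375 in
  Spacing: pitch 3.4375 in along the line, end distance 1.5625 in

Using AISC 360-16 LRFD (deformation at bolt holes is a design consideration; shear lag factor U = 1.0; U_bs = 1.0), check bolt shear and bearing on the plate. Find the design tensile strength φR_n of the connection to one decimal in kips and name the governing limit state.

Bolt shear: A_b = π(0.875)²/4 = 0.60132 in². φR_n = 0.75 × 54 × 0.60132 × 3 × 1 = 73.1 kips.
Bearing (0.5 in plate, F_u = 58 ksi): end bolts L_c = 1.5625 − 0.9375/2 = 1.09375, R_n = min(1.2×1.09375×0.5×58, 2.4×0.875×0.5×58) = 38.063 kips/bolt; interior L_c = 3.4375 − 0.9375 = 2.5, R_n = 60.9 kips/bolt. φR_n = 0.75 × (1×38.063 + 2×60.9) = 119.9 kips.
Governing: min(73.1, 119.9) = 73.1 kips → bolt shear.

73.1 kips (bolt shear governs)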